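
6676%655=126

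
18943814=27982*677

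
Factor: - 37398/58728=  - 6233/9788 =-2^(-2) * 23^1*271^1 * 2447^(-1 )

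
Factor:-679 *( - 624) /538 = 2^3*3^1*7^1*13^1*97^1 * 269^(  -  1)  =  211848/269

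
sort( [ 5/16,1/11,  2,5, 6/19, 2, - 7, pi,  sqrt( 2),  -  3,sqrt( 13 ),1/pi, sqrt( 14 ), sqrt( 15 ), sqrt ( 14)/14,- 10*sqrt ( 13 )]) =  [ - 10*sqrt( 13), - 7, - 3, 1/11, sqrt( 14 )/14, 5/16, 6/19, 1/pi, sqrt(2),2, 2, pi, sqrt( 13 ) , sqrt( 14),sqrt ( 15), 5 ]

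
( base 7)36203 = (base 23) hg1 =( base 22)J7C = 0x2492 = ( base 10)9362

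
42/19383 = 2/923 = 0.00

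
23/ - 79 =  - 1 + 56/79= -0.29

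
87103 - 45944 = 41159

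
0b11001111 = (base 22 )99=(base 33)69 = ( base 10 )207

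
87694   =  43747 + 43947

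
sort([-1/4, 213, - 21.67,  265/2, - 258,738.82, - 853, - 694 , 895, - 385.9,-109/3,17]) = [ - 853 ,-694, - 385.9,-258, - 109/3, - 21.67, - 1/4, 17, 265/2,213, 738.82, 895 ] 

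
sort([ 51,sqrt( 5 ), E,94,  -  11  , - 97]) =[ - 97, - 11, sqrt( 5) , E,51,94] 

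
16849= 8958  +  7891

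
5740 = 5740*1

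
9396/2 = 4698 = 4698.00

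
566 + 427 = 993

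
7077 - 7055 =22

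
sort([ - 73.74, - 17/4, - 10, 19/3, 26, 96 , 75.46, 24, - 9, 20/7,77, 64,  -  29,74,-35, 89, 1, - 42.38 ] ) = [ - 73.74, - 42.38,  -  35, - 29, - 10, - 9, - 17/4, 1 , 20/7,19/3,24,26, 64,74 , 75.46, 77 , 89, 96]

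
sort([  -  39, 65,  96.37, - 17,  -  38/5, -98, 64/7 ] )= [-98,  -  39,-17,  -  38/5, 64/7,65,96.37]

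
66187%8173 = 803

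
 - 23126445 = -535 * 43227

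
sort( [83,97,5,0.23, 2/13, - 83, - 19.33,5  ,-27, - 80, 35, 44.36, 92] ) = [-83, - 80, - 27,-19.33, 2/13,0.23, 5, 5,35 , 44.36,83, 92 , 97 ] 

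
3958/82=48 + 11/41 = 48.27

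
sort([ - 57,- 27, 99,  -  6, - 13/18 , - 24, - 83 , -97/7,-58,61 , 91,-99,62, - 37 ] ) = [ - 99, - 83,-58, - 57, - 37,-27, - 24,  -  97/7, - 6,-13/18,61, 62,91, 99]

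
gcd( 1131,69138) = 3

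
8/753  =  8/753 = 0.01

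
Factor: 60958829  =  601^1*101429^1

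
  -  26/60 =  - 1 + 17/30 = -0.43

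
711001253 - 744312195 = - 33310942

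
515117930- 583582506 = - 68464576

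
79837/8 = 9979 + 5/8 = 9979.62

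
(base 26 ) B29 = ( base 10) 7497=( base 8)16511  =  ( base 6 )54413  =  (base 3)101021200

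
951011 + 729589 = 1680600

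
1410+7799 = 9209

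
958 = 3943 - 2985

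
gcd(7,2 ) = 1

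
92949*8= 743592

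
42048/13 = 3234 + 6/13 = 3234.46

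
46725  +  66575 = 113300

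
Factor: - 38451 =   -  3^1*7^1*1831^1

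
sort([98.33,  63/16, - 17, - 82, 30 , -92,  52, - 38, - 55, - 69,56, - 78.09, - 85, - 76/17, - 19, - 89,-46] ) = [-92, - 89, - 85, - 82, - 78.09, - 69 , - 55, - 46,-38, - 19, - 17, - 76/17, 63/16, 30,  52, 56,98.33]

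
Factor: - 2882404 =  - 2^2*7^1 * 113^1*911^1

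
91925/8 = 11490 +5/8 = 11490.62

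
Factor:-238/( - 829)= 2^1*7^1*17^1*829^( - 1)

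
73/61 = 73/61 = 1.20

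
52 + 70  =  122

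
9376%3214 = 2948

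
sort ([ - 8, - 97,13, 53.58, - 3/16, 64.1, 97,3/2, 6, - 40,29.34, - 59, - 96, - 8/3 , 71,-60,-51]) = [-97, - 96, - 60,- 59, - 51, - 40,  -  8, - 8/3,- 3/16,3/2, 6, 13,29.34, 53.58, 64.1, 71,  97 ] 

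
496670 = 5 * 99334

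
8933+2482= 11415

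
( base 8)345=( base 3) 22111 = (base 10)229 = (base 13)148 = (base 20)b9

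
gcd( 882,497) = 7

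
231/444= 77/148 = 0.52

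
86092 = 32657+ 53435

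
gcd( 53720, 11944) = 8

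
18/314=9/157 = 0.06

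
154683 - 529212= - 374529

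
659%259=141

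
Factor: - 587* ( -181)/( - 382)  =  -106247/382 = -  2^(  -  1)*181^1*191^(-1)*587^1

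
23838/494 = 11919/247 = 48.26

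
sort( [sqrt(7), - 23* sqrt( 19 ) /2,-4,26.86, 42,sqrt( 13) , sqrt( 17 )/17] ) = [ - 23*sqrt( 19)/2,- 4,sqrt( 17 )/17,sqrt( 7), sqrt( 13),26.86,  42] 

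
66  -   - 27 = 93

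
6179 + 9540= 15719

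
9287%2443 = 1958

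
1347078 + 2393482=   3740560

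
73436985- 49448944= 23988041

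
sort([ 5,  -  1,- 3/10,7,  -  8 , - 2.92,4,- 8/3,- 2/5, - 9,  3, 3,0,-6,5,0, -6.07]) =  [ - 9, - 8, - 6.07, - 6, -2.92, - 8/3 , - 1, - 2/5,-3/10,0 , 0, 3,  3,4,5,5,7 ]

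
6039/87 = 2013/29 = 69.41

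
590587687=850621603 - 260033916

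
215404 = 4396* 49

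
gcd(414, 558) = 18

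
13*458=5954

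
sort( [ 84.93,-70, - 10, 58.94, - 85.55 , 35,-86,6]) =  [  -  86, - 85.55, - 70, - 10, 6,  35, 58.94,84.93]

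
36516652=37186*982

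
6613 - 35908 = -29295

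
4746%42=0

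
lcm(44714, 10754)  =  849566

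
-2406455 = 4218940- 6625395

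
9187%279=259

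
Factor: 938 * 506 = 2^2* 7^1*11^1*23^1 * 67^1 = 474628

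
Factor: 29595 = 3^1*5^1 *1973^1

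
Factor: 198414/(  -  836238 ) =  - 219/923 = -3^1 * 13^ ( - 1 )*71^(-1)*73^1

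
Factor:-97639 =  - 251^1*389^1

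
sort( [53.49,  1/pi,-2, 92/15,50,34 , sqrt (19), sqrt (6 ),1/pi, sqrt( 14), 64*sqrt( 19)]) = [ - 2,1/pi, 1/pi,sqrt(6) , sqrt ( 14), sqrt( 19), 92/15,34,50,  53.49,64*sqrt ( 19 )]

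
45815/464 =45815/464=98.74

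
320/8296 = 40/1037  =  0.04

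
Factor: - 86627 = - 86627^1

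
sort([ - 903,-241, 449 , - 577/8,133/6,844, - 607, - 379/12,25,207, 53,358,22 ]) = [  -  903, - 607, - 241, - 577/8, - 379/12,22, 133/6, 25,53,207,  358,  449, 844]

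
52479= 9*5831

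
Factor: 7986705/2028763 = 3^1*5^1 * 11^( - 1)* 17^( - 1)*19^ ( - 1 )*571^(  -  1) * 532447^1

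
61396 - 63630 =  - 2234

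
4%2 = 0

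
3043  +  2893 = 5936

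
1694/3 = 564 + 2/3= 564.67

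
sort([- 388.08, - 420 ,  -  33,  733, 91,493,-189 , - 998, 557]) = [ - 998,-420, - 388.08, - 189, - 33,  91 , 493,557,733] 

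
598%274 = 50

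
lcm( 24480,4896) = 24480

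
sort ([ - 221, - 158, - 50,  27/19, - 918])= [-918, - 221, - 158,-50 , 27/19] 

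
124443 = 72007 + 52436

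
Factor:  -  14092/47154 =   -  26/87 = -2^1 * 3^(  -  1) * 13^1 * 29^(- 1)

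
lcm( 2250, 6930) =173250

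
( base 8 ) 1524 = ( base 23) 1E1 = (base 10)852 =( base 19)26g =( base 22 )1gg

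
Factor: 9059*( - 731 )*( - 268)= 2^2*17^1*43^1 *67^1 *9059^1=1774730572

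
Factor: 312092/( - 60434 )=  - 2^1*67^( - 1)*173^1 = -346/67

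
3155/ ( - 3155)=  - 1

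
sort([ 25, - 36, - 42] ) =[ - 42, - 36,25] 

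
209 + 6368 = 6577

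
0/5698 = 0 = 0.00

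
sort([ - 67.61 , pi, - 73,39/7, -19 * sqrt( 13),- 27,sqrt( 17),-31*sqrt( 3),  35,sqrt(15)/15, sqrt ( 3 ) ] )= [ - 73, - 19*sqrt( 13 ), - 67.61, - 31 * sqrt( 3), - 27,  sqrt( 15)/15,sqrt(3), pi, sqrt( 17),39/7,35]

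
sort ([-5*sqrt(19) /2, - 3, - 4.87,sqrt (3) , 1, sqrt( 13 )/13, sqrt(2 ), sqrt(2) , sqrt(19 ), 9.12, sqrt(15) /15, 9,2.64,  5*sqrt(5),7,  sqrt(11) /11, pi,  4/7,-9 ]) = [-5*sqrt (19)/2, - 9 , - 4.87 , -3,  sqrt( 15)/15, sqrt(13)/13,sqrt(11)/11, 4/7,1 , sqrt( 2 ), sqrt( 2)  ,  sqrt( 3), 2.64,pi, sqrt (19), 7,9,  9.12, 5*sqrt ( 5 ) ]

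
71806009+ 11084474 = 82890483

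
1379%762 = 617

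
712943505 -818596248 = -105652743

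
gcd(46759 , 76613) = 23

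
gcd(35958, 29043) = 1383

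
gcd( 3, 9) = 3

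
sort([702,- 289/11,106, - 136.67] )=[ - 136.67 , -289/11,106,702 ]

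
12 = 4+8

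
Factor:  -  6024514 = -2^1 *1231^1*2447^1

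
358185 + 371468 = 729653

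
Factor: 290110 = 2^1*5^1*67^1*433^1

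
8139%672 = 75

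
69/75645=23/25215 = 0.00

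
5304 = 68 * 78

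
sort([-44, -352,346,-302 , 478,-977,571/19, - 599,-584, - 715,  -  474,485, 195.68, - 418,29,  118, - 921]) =[  -  977  , - 921, - 715,-599,  -  584,-474,-418,- 352 , - 302,-44,  29,571/19, 118,195.68 , 346,478, 485]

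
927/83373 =309/27791=0.01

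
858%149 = 113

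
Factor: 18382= 2^1*7^1*13^1*101^1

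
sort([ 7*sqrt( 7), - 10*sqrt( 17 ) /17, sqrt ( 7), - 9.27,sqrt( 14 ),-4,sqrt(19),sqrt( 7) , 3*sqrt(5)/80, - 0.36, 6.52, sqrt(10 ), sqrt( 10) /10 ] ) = [  -  9.27,- 4, - 10*sqrt( 17)/17, - 0.36,3*sqrt( 5 )/80, sqrt (10)/10, sqrt( 7),sqrt(7 ), sqrt(10 ), sqrt ( 14), sqrt(19),6.52,  7*sqrt( 7)] 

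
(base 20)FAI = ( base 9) 8468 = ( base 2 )1100001001010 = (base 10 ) 6218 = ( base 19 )H45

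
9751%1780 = 851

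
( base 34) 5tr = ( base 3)100022121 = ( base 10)6793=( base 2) 1101010001001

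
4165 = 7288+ - 3123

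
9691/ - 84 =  - 116 + 53/84 =- 115.37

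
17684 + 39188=56872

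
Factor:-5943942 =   -  2^1* 3^4*36691^1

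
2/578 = 1/289=0.00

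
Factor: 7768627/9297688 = 2^( - 3)*19^(- 1)*61169^( - 1 )*7768627^1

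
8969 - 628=8341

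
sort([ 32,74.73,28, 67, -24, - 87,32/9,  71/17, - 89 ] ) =[ - 89 , - 87 , - 24,32/9,71/17,  28,32,67,  74.73]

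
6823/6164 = 1 + 659/6164= 1.11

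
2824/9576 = 353/1197 =0.29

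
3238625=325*9965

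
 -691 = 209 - 900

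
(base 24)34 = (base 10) 76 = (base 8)114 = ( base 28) 2K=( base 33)2a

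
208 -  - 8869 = 9077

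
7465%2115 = 1120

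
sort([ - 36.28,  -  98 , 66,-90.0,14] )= [  -  98, - 90.0, - 36.28, 14, 66 ] 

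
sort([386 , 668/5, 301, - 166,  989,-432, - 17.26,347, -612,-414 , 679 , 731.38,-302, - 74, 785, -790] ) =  [ - 790, - 612, - 432,-414, - 302, - 166, - 74, - 17.26 , 668/5,301, 347,386, 679, 731.38,785, 989]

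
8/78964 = 2/19741 = 0.00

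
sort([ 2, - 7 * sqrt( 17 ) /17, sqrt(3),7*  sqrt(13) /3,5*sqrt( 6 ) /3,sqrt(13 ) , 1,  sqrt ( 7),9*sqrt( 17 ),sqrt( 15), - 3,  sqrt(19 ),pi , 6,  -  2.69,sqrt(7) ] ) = [ - 3,-2.69, - 7 * sqrt ( 17)/17,1,sqrt(3),2,  sqrt(7), sqrt(7 ), pi,sqrt(13),sqrt( 15 ),5*sqrt( 6)/3,sqrt(19 ), 6,7*sqrt( 13)/3,9*sqrt (17 )]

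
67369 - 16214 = 51155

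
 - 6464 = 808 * (-8)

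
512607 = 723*709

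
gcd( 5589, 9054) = 9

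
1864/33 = 1864/33= 56.48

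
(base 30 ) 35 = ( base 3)10112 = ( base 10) 95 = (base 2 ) 1011111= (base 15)65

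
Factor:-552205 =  - 5^1*110441^1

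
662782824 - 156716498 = 506066326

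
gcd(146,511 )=73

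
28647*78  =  2234466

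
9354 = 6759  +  2595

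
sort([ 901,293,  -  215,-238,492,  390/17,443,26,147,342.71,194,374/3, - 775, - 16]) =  [ - 775, - 238, - 215, - 16,390/17  ,  26, 374/3,147,194,293, 342.71,443,  492,901]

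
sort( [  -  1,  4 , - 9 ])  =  [ - 9, - 1,4]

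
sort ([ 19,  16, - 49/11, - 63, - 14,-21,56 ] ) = [-63, -21, - 14, - 49/11, 16,19,56]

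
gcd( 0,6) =6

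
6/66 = 1/11 = 0.09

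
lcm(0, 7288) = 0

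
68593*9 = 617337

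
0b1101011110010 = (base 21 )fda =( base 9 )10414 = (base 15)209d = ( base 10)6898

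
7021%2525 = 1971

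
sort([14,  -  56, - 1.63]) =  [-56, - 1.63,14 ] 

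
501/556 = 501/556 = 0.90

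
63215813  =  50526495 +12689318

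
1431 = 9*159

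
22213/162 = 22213/162=137.12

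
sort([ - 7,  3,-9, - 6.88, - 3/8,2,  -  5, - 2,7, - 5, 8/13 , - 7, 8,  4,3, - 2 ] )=[ - 9,-7, - 7, - 6.88, - 5, - 5, - 2, - 2, - 3/8,8/13,2, 3 , 3, 4,7,8] 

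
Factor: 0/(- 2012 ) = 0^1 = 0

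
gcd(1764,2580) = 12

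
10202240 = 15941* 640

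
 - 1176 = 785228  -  786404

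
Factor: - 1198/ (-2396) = 2^( - 1) = 1/2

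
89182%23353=19123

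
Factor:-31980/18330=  - 82/47 = -  2^1*41^1*47^( - 1 )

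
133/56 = 2 + 3/8 = 2.38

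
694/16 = 43 + 3/8 =43.38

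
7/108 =7/108 = 0.06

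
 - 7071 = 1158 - 8229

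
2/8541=2/8541 =0.00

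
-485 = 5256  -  5741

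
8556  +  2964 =11520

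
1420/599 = 1420/599 = 2.37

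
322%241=81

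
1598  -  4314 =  - 2716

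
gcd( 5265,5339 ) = 1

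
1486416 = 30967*48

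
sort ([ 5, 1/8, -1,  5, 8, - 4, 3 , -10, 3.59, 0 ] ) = [ - 10, - 4, - 1, 0,1/8, 3, 3.59, 5, 5,  8]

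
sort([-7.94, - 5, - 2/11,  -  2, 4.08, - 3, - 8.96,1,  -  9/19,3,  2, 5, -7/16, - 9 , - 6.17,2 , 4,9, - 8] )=[ - 9,  -  8.96,-8, - 7.94, - 6.17, - 5, - 3, - 2, - 9/19, - 7/16,  -  2/11,1 , 2,2,3,4, 4.08,5,9 ] 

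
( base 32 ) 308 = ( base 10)3080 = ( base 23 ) 5il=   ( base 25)4N5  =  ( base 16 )c08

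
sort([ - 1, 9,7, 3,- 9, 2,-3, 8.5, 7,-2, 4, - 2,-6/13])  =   [-9, - 3, - 2 ,-2, - 1,- 6/13, 2, 3,4 , 7,7,8.5,  9 ] 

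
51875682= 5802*8941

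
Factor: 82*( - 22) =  - 2^2 * 11^1  *41^1 = - 1804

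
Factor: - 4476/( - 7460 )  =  3/5 =3^1*5^ ( - 1)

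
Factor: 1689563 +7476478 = 9166041 = 3^4 *113161^1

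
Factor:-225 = -3^2*5^2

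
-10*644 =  - 6440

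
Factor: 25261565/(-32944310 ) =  - 721759/941266 = -  2^ ( - 1 )* 37^1*197^( - 1 )*2389^ ( - 1)* 19507^1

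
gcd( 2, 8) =2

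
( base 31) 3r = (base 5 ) 440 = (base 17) 71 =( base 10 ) 120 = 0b1111000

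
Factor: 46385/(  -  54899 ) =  - 5^1 * 13^(-1)*41^( - 1 )*103^( - 1) * 9277^1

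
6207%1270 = 1127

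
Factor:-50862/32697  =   - 2^1*3^( - 2 )*7^1 = - 14/9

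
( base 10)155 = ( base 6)415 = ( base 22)71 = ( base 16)9b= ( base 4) 2123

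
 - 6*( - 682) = 4092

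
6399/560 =6399/560 = 11.43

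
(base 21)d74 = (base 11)446A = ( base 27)81p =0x16fc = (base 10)5884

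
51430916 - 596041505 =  - 544610589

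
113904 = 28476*4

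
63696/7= 63696/7 = 9099.43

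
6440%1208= 400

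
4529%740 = 89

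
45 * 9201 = 414045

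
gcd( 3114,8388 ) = 18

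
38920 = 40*973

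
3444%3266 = 178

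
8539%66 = 25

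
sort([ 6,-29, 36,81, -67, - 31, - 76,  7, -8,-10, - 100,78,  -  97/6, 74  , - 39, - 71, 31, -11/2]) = [ - 100, - 76, - 71, - 67, - 39,  -  31, - 29, - 97/6,  -  10, -8, - 11/2 , 6,7, 31,36, 74, 78, 81 ]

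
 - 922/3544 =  - 461/1772 =-  0.26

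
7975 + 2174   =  10149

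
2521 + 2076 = 4597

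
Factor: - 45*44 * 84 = -2^4*3^3*5^1 * 7^1*11^1 = - 166320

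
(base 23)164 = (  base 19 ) 1g6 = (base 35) J6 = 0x29F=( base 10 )671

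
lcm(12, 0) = 0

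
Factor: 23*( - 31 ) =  - 23^1*31^1 = -713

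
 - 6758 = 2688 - 9446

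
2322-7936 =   -  5614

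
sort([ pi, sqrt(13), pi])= [pi,pi,  sqrt( 13 )] 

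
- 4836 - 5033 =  - 9869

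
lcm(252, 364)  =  3276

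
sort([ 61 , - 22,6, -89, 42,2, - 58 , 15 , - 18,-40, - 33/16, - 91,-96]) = [ - 96, - 91, - 89, - 58, - 40,-22, - 18, - 33/16, 2,6 , 15 , 42, 61]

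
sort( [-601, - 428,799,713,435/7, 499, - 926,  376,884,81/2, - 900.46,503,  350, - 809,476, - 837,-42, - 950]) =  [ - 950 , - 926, - 900.46, - 837 ,- 809, - 601, - 428, - 42, 81/2,435/7, 350,376,476,499,503, 713, 799,884]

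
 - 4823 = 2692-7515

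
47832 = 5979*8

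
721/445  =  1 + 276/445=1.62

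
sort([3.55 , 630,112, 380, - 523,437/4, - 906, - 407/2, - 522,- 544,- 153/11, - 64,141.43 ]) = [ - 906, - 544,  -  523, - 522, - 407/2 , - 64, -153/11,3.55, 437/4,  112,141.43,380, 630] 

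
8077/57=141 + 40/57 = 141.70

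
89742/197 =455 + 107/197 = 455.54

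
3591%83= 22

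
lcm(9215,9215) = 9215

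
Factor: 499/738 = 2^( - 1) * 3^( - 2 )*41^ ( - 1 )*499^1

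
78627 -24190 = 54437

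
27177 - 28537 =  - 1360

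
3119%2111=1008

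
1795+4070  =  5865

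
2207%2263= 2207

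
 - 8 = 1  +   - 9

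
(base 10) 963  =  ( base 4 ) 33003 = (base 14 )4CB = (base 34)sb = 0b1111000011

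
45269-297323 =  - 252054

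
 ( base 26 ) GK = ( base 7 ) 1162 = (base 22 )JI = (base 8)664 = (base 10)436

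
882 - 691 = 191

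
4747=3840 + 907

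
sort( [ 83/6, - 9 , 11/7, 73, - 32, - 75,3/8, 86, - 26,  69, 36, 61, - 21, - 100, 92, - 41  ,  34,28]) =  [ -100,  -  75,-41, - 32, - 26, - 21,-9, 3/8 , 11/7, 83/6, 28,34,36, 61, 69, 73 , 86,  92]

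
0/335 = 0= 0.00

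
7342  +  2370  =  9712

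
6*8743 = 52458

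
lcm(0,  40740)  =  0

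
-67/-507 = 67/507 =0.13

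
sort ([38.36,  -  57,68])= [  -  57,38.36,68 ]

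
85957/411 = 85957/411 = 209.14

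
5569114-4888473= 680641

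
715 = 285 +430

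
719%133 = 54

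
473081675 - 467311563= 5770112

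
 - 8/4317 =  - 1 + 4309/4317 = -0.00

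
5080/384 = 13 + 11/48= 13.23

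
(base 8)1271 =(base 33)L4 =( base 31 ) mf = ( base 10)697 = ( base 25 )12M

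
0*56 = 0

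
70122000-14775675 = 55346325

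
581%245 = 91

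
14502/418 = 34+145/209  =  34.69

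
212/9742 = 106/4871 = 0.02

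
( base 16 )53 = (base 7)146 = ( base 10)83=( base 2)1010011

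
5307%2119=1069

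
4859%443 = 429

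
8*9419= 75352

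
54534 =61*894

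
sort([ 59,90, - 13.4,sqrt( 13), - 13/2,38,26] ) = [-13.4,  -  13/2, sqrt( 13) , 26, 38,  59 , 90] 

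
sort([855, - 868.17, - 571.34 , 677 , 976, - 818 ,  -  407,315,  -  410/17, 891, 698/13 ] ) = [-868.17 , - 818,  -  571.34, - 407, - 410/17,698/13, 315,677, 855, 891, 976 ] 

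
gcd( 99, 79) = 1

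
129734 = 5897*22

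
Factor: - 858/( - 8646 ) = 13/131 = 13^1 * 131^ ( - 1) 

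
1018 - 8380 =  - 7362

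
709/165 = 4+49/165 = 4.30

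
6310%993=352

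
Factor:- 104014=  - 2^1*131^1*397^1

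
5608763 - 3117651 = 2491112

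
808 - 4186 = - 3378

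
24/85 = 24/85 = 0.28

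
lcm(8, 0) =0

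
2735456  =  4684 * 584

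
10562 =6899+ 3663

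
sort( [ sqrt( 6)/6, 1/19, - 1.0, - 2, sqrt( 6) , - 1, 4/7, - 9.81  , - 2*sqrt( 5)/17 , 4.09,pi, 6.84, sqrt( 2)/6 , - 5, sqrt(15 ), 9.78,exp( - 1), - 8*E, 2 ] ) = [ - 8*E, - 9.81, - 5, - 2, - 1.0, - 1, - 2*sqrt( 5) /17,  1/19,sqrt(2) /6, exp( - 1),sqrt( 6 )/6,4/7, 2, sqrt(6),  pi,sqrt (15 ), 4.09, 6.84, 9.78 ]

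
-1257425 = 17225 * ( - 73)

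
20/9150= 2/915 = 0.00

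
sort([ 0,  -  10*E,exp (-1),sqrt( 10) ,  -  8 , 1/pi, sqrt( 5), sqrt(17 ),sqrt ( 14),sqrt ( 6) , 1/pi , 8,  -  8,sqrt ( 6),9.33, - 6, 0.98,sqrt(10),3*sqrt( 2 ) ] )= [-10 * E,-8,-8,-6,0,  1/pi, 1/pi,exp (-1) , 0.98, sqrt(5) , sqrt(6), sqrt( 6 ),sqrt(10 ) , sqrt(10 ), sqrt( 14) , sqrt ( 17 ),3*sqrt(2),  8, 9.33 ] 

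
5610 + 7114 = 12724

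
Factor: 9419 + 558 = 9977  =  11^1 * 907^1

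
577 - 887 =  - 310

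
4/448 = 1/112 =0.01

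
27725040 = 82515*336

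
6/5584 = 3/2792 = 0.00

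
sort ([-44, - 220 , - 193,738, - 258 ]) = [-258, - 220, - 193,- 44, 738] 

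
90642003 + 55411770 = 146053773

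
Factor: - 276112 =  - 2^4*17257^1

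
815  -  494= 321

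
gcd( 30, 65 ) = 5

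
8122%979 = 290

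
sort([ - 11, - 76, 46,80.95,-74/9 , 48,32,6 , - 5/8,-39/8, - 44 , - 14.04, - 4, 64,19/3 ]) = [-76,-44,-14.04,-11, - 74/9,-39/8,-4,-5/8,6, 19/3,32,46,48,64,80.95] 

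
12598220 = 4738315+7859905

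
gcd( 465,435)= 15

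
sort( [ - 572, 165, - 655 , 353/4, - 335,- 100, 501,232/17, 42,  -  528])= [ - 655, - 572, - 528, - 335, - 100,232/17,42,353/4, 165,  501] 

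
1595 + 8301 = 9896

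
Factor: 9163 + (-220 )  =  8943 = 3^1*11^1*271^1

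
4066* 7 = 28462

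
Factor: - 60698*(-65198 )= 3957388204 = 2^2*7^1 *11^1*31^1*89^1 * 4657^1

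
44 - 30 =14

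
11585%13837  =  11585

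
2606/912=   1303/456 = 2.86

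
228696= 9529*24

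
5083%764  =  499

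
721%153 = 109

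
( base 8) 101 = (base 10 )65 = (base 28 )29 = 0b1000001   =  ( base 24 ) 2h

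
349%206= 143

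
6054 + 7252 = 13306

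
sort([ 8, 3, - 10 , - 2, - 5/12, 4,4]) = [ -10, - 2,  -  5/12, 3,  4,4, 8]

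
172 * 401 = 68972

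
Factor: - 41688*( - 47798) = 2^4*3^3*193^1*23899^1 = 1992603024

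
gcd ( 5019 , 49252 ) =7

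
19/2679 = 1/141=0.01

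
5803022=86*67477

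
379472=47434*8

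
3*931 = 2793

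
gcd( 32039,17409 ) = 7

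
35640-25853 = 9787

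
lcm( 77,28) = 308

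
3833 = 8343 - 4510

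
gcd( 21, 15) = 3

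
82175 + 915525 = 997700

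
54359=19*2861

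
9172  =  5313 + 3859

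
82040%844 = 172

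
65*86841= 5644665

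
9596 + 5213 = 14809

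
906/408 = 151/68  =  2.22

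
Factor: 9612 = 2^2*3^3*89^1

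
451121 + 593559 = 1044680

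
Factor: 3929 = 3929^1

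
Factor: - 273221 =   -  13^1 * 21017^1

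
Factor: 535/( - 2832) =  - 2^(  -  4)*3^(-1) * 5^1*59^ ( - 1 )*107^1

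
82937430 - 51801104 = 31136326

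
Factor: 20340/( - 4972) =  - 3^2*5^1*11^( - 1) = - 45/11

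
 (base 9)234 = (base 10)193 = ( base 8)301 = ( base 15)cd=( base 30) 6d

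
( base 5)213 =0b111010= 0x3A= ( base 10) 58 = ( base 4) 322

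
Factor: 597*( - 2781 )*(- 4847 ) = 3^4*37^1*103^1*131^1*199^1 = 8047265679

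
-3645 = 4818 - 8463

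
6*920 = 5520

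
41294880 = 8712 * 4740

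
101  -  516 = -415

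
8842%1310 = 982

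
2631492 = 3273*804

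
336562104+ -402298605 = -65736501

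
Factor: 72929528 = 2^3*7^1 *1302313^1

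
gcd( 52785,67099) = 17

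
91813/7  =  91813/7= 13116.14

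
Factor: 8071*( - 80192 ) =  - 2^6*7^2*179^1*1153^1 = - 647229632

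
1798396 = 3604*499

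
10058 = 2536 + 7522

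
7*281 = 1967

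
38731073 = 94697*409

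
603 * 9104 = 5489712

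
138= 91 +47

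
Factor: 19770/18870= 17^ (-1)*37^(-1 )*659^1= 659/629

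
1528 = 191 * 8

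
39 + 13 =52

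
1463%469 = 56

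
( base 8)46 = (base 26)1c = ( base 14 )2A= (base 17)24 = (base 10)38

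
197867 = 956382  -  758515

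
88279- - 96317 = 184596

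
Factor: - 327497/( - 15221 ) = 667/31 = 23^1*29^1*31^ (-1 )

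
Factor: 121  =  11^2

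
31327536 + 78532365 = 109859901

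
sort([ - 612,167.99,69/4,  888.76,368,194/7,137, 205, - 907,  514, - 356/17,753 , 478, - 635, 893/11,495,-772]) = [ - 907,-772, - 635, - 612, - 356/17 , 69/4, 194/7,893/11, 137,167.99, 205, 368, 478,495,514,753,888.76] 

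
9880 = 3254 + 6626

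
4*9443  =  37772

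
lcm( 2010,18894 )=94470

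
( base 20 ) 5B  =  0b1101111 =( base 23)4j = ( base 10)111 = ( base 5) 421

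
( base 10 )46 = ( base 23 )20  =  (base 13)37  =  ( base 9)51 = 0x2E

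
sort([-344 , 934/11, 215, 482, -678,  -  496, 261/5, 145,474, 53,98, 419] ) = [ - 678, - 496, - 344,  261/5,53, 934/11, 98, 145 , 215, 419, 474, 482 ] 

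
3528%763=476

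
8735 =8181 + 554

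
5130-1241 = 3889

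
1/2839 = 1/2839 = 0.00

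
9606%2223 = 714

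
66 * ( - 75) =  - 4950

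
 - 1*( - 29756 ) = 29756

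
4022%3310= 712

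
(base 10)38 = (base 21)1h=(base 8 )46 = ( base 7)53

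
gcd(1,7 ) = 1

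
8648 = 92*94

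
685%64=45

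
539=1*539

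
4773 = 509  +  4264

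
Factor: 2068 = 2^2 * 11^1*47^1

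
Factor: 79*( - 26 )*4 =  - 8216 = - 2^3*13^1*79^1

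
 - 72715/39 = -1865  +  20/39= - 1864.49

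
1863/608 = 1863/608 = 3.06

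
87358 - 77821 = 9537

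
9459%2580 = 1719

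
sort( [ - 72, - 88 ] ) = [ - 88, - 72 ] 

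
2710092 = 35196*77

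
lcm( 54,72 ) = 216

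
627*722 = 452694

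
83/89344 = 83/89344 = 0.00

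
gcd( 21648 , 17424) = 528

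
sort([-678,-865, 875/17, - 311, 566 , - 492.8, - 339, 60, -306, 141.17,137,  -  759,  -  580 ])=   [  -  865,  -  759,  -  678, - 580, - 492.8, - 339, - 311, - 306, 875/17,60, 137,141.17,566 ] 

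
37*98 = 3626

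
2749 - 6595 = -3846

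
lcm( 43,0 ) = 0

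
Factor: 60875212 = 2^2*37^1*239^1 *1721^1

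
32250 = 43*750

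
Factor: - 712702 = - 2^1*356351^1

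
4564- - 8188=12752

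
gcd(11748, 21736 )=44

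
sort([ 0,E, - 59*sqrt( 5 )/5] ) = [  -  59*sqrt (5)/5,0, E] 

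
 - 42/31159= -42/31159 =- 0.00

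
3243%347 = 120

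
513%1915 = 513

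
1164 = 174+990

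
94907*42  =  3986094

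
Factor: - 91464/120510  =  -148/195 = -2^2*3^(-1 )*5^( - 1)*13^( - 1 )*37^1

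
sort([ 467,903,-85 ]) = [ - 85,467,903]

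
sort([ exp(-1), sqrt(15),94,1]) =[ exp ( - 1),1,sqrt( 15 ), 94] 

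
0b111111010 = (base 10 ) 506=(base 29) hd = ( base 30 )GQ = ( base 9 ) 622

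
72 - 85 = -13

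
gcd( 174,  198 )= 6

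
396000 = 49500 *8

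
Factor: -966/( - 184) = 21/4 =2^ (-2 )*3^1*7^1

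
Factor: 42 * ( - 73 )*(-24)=73584 = 2^4*3^2 *7^1*73^1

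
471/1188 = 157/396 = 0.40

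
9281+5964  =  15245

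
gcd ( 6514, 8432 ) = 2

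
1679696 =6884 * 244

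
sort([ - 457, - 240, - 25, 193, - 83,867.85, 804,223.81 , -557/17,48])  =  [ - 457, - 240, - 83, - 557/17,  -  25, 48, 193, 223.81,804,  867.85] 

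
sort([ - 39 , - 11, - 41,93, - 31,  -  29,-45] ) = [  -  45,- 41, - 39, -31,- 29, - 11,  93 ] 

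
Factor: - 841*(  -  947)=796427 = 29^2*947^1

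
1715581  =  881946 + 833635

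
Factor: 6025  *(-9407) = - 56677175 = - 5^2*23^1*241^1*409^1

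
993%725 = 268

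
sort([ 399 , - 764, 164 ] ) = [ -764 , 164 , 399]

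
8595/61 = 8595/61 = 140.90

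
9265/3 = 3088+ 1/3  =  3088.33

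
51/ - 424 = - 1+ 373/424 = - 0.12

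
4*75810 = 303240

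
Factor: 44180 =2^2*5^1*47^2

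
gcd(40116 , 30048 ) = 12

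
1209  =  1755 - 546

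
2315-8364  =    -  6049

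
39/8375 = 39/8375= 0.00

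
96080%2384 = 720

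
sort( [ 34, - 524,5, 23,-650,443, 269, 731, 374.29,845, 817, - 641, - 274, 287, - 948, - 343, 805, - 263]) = [  -  948, - 650, - 641,-524,- 343, - 274 , - 263,5,23,  34  ,  269, 287, 374.29,443,731,805,817 , 845]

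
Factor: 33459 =3^1*19^1*587^1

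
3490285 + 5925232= 9415517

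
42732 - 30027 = 12705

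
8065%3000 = 2065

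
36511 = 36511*1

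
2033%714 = 605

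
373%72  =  13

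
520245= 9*57805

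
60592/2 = 30296 = 30296.00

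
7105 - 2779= 4326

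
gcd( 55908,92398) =2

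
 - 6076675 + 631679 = -5444996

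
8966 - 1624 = 7342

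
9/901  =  9/901= 0.01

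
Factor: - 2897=-2897^1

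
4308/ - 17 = - 254 + 10/17 = - 253.41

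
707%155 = 87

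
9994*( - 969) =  - 9684186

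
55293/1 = 55293=55293.00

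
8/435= 8/435  =  0.02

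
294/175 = 1 + 17/25 = 1.68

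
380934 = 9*42326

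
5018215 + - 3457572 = 1560643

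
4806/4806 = 1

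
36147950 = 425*85054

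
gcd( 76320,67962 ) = 6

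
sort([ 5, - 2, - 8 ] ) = [ - 8, - 2 , 5]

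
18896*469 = 8862224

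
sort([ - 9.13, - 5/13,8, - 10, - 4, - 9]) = [ - 10, -9.13, - 9 , - 4, - 5/13,  8 ] 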